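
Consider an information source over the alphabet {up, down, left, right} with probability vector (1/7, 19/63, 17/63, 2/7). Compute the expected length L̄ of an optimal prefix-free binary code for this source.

Repeatedly combine the two least-probable nodes; the expected code length is the sum of the merged weights.
merge 1/7 + 17/63 → 26/63
merge 2/7 + 19/63 → 37/63
merge 26/63 + 37/63 → 1
L = 26/63 + 37/63 + 1 = 2 bits/symbol.

2 bits/symbol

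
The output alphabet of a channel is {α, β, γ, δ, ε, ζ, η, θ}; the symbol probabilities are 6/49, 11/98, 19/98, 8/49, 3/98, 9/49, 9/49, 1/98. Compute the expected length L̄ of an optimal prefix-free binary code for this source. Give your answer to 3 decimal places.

2.816 bits/symbol

Repeatedly combine the two least-probable nodes; the expected code length is the sum of the merged weights.
merge 1/98 + 3/98 → 2/49
merge 2/49 + 11/98 → 15/98
merge 6/49 + 15/98 → 27/98
merge 8/49 + 9/49 → 17/49
merge 9/49 + 19/98 → 37/98
merge 27/98 + 17/49 → 61/98
merge 37/98 + 61/98 → 1
L = 2/49 + 15/98 + 27/98 + 17/49 + 37/98 + 61/98 + 1 = 138/49 ≈ 2.816 bits/symbol.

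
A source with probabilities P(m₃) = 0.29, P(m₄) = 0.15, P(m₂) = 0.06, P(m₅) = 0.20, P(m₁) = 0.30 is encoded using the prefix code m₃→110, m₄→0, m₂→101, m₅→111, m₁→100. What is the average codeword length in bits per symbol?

L̄ = Σ pᵢ·ℓᵢ = 0.29·3 + 0.15·1 + 0.06·3 + 0.20·3 + 0.30·3 = 2.7 bits/symbol.

2.7 bits/symbol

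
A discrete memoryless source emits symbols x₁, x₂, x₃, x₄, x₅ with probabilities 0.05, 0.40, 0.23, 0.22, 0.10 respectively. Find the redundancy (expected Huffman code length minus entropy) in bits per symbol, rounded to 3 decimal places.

0.075 bits

Entropy H = −Σ p log₂ p ≈ 2.0453 bits.
Huffman merges: 1/20+1/10→3/20; 3/20+11/50→37/100; 23/100+37/100→3/5; 2/5+3/5→1. L = 53/25 ≈ 2.1200.
L − H = 2.1200 − 2.0453 = 0.075 bits.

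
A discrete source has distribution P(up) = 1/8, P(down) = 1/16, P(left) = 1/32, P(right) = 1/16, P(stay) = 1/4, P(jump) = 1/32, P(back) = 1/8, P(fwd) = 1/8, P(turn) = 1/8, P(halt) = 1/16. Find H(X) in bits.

Each probability is a power of 1/2, so log₂(1/p) is an integer.
H = Σ p·log₂(1/p) = 1/8·3 + 1/16·4 + 1/32·5 + 1/16·4 + 1/4·2 + 1/32·5 + 1/8·3 + 1/8·3 + 1/8·3 + 1/16·4 = 3.0625 bits.

3.0625 bits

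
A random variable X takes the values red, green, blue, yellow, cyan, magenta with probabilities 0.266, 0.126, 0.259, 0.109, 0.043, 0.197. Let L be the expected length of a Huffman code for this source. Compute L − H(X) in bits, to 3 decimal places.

Entropy H = −Σ p log₂ p ≈ 2.3950 bits.
Huffman merges: 43/1000+109/1000→19/125; 63/500+19/125→139/500; 197/1000+259/1000→57/125; 133/500+139/500→68/125; 57/125+68/125→1. L = 243/100 ≈ 2.4300.
L − H = 2.4300 − 2.3950 = 0.035 bits.

0.035 bits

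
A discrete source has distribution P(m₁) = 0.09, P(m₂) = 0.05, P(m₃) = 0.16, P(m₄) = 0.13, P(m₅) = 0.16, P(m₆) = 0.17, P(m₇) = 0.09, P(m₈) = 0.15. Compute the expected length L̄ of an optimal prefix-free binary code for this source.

2.97 bits/symbol

Repeatedly combine the two least-probable nodes; the expected code length is the sum of the merged weights.
merge 1/20 + 9/100 → 7/50
merge 9/100 + 13/100 → 11/50
merge 7/50 + 3/20 → 29/100
merge 4/25 + 4/25 → 8/25
merge 17/100 + 11/50 → 39/100
merge 29/100 + 8/25 → 61/100
merge 39/100 + 61/100 → 1
L = 7/50 + 11/50 + 29/100 + 8/25 + 39/100 + 61/100 + 1 = 297/100 = 2.97 bits/symbol.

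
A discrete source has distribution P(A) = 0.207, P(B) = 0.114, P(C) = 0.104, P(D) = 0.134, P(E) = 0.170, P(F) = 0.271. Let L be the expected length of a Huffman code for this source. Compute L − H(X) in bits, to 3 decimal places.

Entropy H = −Σ p log₂ p ≈ 2.5007 bits.
Huffman merges: 13/125+57/500→109/500; 67/500+17/100→38/125; 207/1000+109/500→17/40; 271/1000+38/125→23/40; 17/40+23/40→1. L = 1261/500 ≈ 2.5220.
L − H = 2.5220 − 2.5007 = 0.021 bits.

0.021 bits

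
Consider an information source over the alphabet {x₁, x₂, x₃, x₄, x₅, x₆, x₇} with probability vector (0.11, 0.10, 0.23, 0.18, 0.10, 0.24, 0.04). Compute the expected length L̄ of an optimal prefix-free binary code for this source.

2.67 bits/symbol

Repeatedly combine the two least-probable nodes; the expected code length is the sum of the merged weights.
merge 1/25 + 1/10 → 7/50
merge 1/10 + 11/100 → 21/100
merge 7/50 + 9/50 → 8/25
merge 21/100 + 23/100 → 11/25
merge 6/25 + 8/25 → 14/25
merge 11/25 + 14/25 → 1
L = 7/50 + 21/100 + 8/25 + 11/25 + 14/25 + 1 = 267/100 = 2.67 bits/symbol.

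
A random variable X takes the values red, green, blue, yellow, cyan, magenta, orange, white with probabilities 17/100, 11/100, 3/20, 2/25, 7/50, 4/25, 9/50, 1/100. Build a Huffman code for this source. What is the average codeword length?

2.91 bits/symbol

Repeatedly combine the two least-probable nodes; the expected code length is the sum of the merged weights.
merge 1/100 + 2/25 → 9/100
merge 9/100 + 11/100 → 1/5
merge 7/50 + 3/20 → 29/100
merge 4/25 + 17/100 → 33/100
merge 9/50 + 1/5 → 19/50
merge 29/100 + 33/100 → 31/50
merge 19/50 + 31/50 → 1
L = 9/100 + 1/5 + 29/100 + 33/100 + 19/50 + 31/50 + 1 = 291/100 = 2.91 bits/symbol.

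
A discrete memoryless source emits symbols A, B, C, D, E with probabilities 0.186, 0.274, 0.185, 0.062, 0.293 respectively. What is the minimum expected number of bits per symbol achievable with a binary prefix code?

2.247 bits/symbol

Repeatedly combine the two least-probable nodes; the expected code length is the sum of the merged weights.
merge 31/500 + 37/200 → 247/1000
merge 93/500 + 247/1000 → 433/1000
merge 137/500 + 293/1000 → 567/1000
merge 433/1000 + 567/1000 → 1
L = 247/1000 + 433/1000 + 567/1000 + 1 = 2247/1000 = 2.247 bits/symbol.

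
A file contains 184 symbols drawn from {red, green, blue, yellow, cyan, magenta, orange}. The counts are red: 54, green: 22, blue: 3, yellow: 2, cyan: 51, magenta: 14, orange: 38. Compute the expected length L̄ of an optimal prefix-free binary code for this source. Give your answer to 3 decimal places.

Probabilities are the counts divided by 184.
Repeatedly combine the two least-probable nodes; the expected code length is the sum of the merged weights.
merge 1/92 + 3/184 → 5/184
merge 5/184 + 7/92 → 19/184
merge 19/184 + 11/92 → 41/184
merge 19/92 + 41/184 → 79/184
merge 51/184 + 27/92 → 105/184
merge 79/184 + 105/184 → 1
L = 5/184 + 19/184 + 41/184 + 79/184 + 105/184 + 1 = 433/184 ≈ 2.353 bits/symbol.

2.353 bits/symbol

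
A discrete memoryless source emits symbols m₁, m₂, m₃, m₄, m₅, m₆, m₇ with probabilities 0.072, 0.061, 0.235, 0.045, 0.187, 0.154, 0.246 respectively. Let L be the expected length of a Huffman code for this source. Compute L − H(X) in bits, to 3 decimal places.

0.039 bits

Entropy H = −Σ p log₂ p ≈ 2.5774 bits.
Huffman merges: 9/200+61/1000→53/500; 9/125+53/500→89/500; 77/500+89/500→83/250; 187/1000+47/200→211/500; 123/500+83/250→289/500; 211/500+289/500→1. L = 327/125 ≈ 2.6160.
L − H = 2.6160 − 2.5774 = 0.039 bits.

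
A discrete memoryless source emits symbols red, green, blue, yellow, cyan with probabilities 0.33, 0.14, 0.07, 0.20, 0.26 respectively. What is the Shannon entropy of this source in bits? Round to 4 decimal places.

H = −Σ pᵢ log₂ pᵢ.
−0.33·log₂(0.33) = 0.5278
−0.14·log₂(0.14) = 0.3971
−0.07·log₂(0.07) = 0.2686
−0.20·log₂(0.20) = 0.4644
−0.26·log₂(0.26) = 0.5053
Sum ≈ 2.1632 → 2.1632 bits.

2.1632 bits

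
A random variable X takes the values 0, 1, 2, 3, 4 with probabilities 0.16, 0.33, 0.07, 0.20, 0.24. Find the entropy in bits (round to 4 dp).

2.1779 bits

H = −Σ pᵢ log₂ pᵢ.
−0.16·log₂(0.16) = 0.4230
−0.33·log₂(0.33) = 0.5278
−0.07·log₂(0.07) = 0.2686
−0.20·log₂(0.20) = 0.4644
−0.24·log₂(0.24) = 0.4941
Sum ≈ 2.1779 → 2.1779 bits.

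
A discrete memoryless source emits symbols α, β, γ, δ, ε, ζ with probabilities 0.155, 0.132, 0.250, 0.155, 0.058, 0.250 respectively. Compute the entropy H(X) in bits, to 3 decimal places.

H = −Σ pᵢ log₂ pᵢ.
−0.155·log₂(0.155) = 0.4169
−0.132·log₂(0.132) = 0.3856
−0.250·log₂(0.250) = 0.5000
−0.155·log₂(0.155) = 0.4169
−0.058·log₂(0.058) = 0.2383
−0.250·log₂(0.250) = 0.5000
Sum ≈ 2.4577 → 2.458 bits.

2.458 bits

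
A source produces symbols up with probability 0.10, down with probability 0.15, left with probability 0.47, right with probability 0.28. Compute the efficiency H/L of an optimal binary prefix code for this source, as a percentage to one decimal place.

99.4%

Entropy H = −Σ p log₂ p ≈ 1.7689 bits.
Huffman merges: 1/10+3/20→1/4; 1/4+7/25→53/100; 47/100+53/100→1. L = 89/50 ≈ 1.7800.
Efficiency = H/L = 1.7689/1.7800 = 99.4%.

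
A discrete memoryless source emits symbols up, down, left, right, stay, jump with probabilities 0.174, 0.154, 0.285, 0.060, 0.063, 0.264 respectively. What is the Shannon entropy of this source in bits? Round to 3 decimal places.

2.373 bits

H = −Σ pᵢ log₂ pᵢ.
−0.174·log₂(0.174) = 0.4390
−0.154·log₂(0.154) = 0.4156
−0.285·log₂(0.285) = 0.5161
−0.060·log₂(0.060) = 0.2435
−0.063·log₂(0.063) = 0.2513
−0.264·log₂(0.264) = 0.5072
Sum ≈ 2.3728 → 2.373 bits.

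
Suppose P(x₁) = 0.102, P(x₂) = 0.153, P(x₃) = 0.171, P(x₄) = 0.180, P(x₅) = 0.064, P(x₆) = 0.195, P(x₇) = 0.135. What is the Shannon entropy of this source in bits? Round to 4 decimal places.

H = −Σ pᵢ log₂ pᵢ.
−0.102·log₂(0.102) = 0.3359
−0.153·log₂(0.153) = 0.4144
−0.171·log₂(0.171) = 0.4357
−0.180·log₂(0.180) = 0.4453
−0.064·log₂(0.064) = 0.2538
−0.195·log₂(0.195) = 0.4599
−0.135·log₂(0.135) = 0.3900
Sum ≈ 2.7350 → 2.7350 bits.

2.7350 bits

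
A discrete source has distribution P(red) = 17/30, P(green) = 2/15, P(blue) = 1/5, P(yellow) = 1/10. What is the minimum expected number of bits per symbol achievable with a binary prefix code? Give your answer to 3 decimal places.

1.667 bits/symbol

Repeatedly combine the two least-probable nodes; the expected code length is the sum of the merged weights.
merge 1/10 + 2/15 → 7/30
merge 1/5 + 7/30 → 13/30
merge 13/30 + 17/30 → 1
L = 7/30 + 13/30 + 1 = 5/3 ≈ 1.667 bits/symbol.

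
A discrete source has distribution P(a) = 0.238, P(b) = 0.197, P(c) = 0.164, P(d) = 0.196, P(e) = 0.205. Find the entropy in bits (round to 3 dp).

2.312 bits

H = −Σ pᵢ log₂ pᵢ.
−0.238·log₂(0.238) = 0.4929
−0.197·log₂(0.197) = 0.4617
−0.164·log₂(0.164) = 0.4278
−0.196·log₂(0.196) = 0.4608
−0.205·log₂(0.205) = 0.4687
Sum ≈ 2.3119 → 2.312 bits.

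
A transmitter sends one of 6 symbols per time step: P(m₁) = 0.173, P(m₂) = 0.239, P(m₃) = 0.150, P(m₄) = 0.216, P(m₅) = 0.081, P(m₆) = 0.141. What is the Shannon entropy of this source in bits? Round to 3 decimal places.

2.512 bits

H = −Σ pᵢ log₂ pᵢ.
−0.173·log₂(0.173) = 0.4379
−0.239·log₂(0.239) = 0.4935
−0.150·log₂(0.150) = 0.4105
−0.216·log₂(0.216) = 0.4776
−0.081·log₂(0.081) = 0.2937
−0.141·log₂(0.141) = 0.3985
Sum ≈ 2.5117 → 2.512 bits.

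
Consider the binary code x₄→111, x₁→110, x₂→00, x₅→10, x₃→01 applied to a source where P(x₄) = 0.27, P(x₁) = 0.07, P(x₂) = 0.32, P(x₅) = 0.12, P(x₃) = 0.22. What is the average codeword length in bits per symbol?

2.34 bits/symbol

L̄ = Σ pᵢ·ℓᵢ = 0.27·3 + 0.07·3 + 0.32·2 + 0.12·2 + 0.22·2 = 2.34 bits/symbol.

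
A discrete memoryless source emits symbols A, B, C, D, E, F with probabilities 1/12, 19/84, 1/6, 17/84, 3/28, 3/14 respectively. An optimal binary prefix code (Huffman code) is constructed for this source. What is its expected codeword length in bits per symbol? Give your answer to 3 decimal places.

Repeatedly combine the two least-probable nodes; the expected code length is the sum of the merged weights.
merge 1/12 + 3/28 → 4/21
merge 1/6 + 4/21 → 5/14
merge 17/84 + 3/14 → 5/12
merge 19/84 + 5/14 → 7/12
merge 5/12 + 7/12 → 1
L = 4/21 + 5/14 + 5/12 + 7/12 + 1 = 107/42 ≈ 2.548 bits/symbol.

2.548 bits/symbol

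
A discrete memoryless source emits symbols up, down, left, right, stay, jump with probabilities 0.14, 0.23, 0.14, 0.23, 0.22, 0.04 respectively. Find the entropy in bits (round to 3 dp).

H = −Σ pᵢ log₂ pᵢ.
−0.14·log₂(0.14) = 0.3971
−0.23·log₂(0.23) = 0.4877
−0.14·log₂(0.14) = 0.3971
−0.23·log₂(0.23) = 0.4877
−0.22·log₂(0.22) = 0.4806
−0.04·log₂(0.04) = 0.1858
Sum ≈ 2.4359 → 2.436 bits.

2.436 bits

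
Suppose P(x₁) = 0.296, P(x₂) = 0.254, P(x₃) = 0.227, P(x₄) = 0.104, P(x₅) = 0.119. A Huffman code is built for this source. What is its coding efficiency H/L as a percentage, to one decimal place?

Entropy H = −Σ p log₂ p ≈ 2.2127 bits.
Huffman merges: 13/125+119/1000→223/1000; 223/1000+227/1000→9/20; 127/500+37/125→11/20; 9/20+11/20→1. L = 2223/1000 ≈ 2.2230.
Efficiency = H/L = 2.2127/2.2230 = 99.5%.

99.5%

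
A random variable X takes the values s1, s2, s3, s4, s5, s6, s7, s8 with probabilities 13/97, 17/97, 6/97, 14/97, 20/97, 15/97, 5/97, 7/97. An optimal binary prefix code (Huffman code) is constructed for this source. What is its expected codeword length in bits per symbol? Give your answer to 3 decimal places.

Repeatedly combine the two least-probable nodes; the expected code length is the sum of the merged weights.
merge 5/97 + 6/97 → 11/97
merge 7/97 + 11/97 → 18/97
merge 13/97 + 14/97 → 27/97
merge 15/97 + 17/97 → 32/97
merge 18/97 + 20/97 → 38/97
merge 27/97 + 32/97 → 59/97
merge 38/97 + 59/97 → 1
L = 11/97 + 18/97 + 27/97 + 32/97 + 38/97 + 59/97 + 1 = 282/97 ≈ 2.907 bits/symbol.

2.907 bits/symbol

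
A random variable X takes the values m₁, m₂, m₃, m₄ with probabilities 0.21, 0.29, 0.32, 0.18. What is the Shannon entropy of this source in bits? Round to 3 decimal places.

1.962 bits

H = −Σ pᵢ log₂ pᵢ.
−0.21·log₂(0.21) = 0.4728
−0.29·log₂(0.29) = 0.5179
−0.32·log₂(0.32) = 0.5260
−0.18·log₂(0.18) = 0.4453
Sum ≈ 1.9621 → 1.962 bits.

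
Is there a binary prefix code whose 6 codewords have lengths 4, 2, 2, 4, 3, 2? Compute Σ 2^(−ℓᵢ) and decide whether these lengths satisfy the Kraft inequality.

With common denominator 2^4 = 16: Σ 2^(−ℓᵢ) = 1/16 + 4/16 + 4/16 + 1/16 + 2/16 + 4/16 = 16/16 = 1.
Kraft's inequality requires Σ ≤ 1; here Σ = 1 ≤ 1, so such a prefix code exists.

1; yes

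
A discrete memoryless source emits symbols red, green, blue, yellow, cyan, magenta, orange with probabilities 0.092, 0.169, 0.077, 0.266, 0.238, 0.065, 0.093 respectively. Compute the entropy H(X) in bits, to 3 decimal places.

2.611 bits

H = −Σ pᵢ log₂ pᵢ.
−0.092·log₂(0.092) = 0.3167
−0.169·log₂(0.169) = 0.4335
−0.077·log₂(0.077) = 0.2848
−0.266·log₂(0.266) = 0.5082
−0.238·log₂(0.238) = 0.4929
−0.065·log₂(0.065) = 0.2563
−0.093·log₂(0.093) = 0.3187
Sum ≈ 2.6111 → 2.611 bits.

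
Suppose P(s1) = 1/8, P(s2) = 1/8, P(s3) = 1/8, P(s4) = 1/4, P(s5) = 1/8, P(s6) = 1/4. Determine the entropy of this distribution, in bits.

2.5 bits

Each probability is a power of 1/2, so log₂(1/p) is an integer.
H = Σ p·log₂(1/p) = 1/8·3 + 1/8·3 + 1/8·3 + 1/4·2 + 1/8·3 + 1/4·2 = 2.5 bits.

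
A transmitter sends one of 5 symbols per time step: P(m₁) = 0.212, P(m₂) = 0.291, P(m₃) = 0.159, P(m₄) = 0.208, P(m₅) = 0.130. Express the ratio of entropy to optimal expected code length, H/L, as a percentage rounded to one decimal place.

Entropy H = −Σ p log₂ p ≈ 2.2683 bits.
Huffman merges: 13/100+159/1000→289/1000; 26/125+53/250→21/50; 289/1000+291/1000→29/50; 21/50+29/50→1. L = 2289/1000 ≈ 2.2890.
Efficiency = H/L = 2.2683/2.2890 = 99.1%.

99.1%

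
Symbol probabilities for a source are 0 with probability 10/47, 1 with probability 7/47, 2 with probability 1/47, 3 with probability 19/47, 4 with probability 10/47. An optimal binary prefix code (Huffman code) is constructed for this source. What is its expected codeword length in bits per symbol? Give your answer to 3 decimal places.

2.149 bits/symbol

Repeatedly combine the two least-probable nodes; the expected code length is the sum of the merged weights.
merge 1/47 + 7/47 → 8/47
merge 8/47 + 10/47 → 18/47
merge 10/47 + 18/47 → 28/47
merge 19/47 + 28/47 → 1
L = 8/47 + 18/47 + 28/47 + 1 = 101/47 ≈ 2.149 bits/symbol.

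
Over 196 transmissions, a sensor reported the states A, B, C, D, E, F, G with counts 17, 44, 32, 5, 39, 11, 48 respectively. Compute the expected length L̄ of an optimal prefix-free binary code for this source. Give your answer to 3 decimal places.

2.582 bits/symbol

Probabilities are the counts divided by 196.
Repeatedly combine the two least-probable nodes; the expected code length is the sum of the merged weights.
merge 5/196 + 11/196 → 4/49
merge 4/49 + 17/196 → 33/196
merge 8/49 + 33/196 → 65/196
merge 39/196 + 11/49 → 83/196
merge 12/49 + 65/196 → 113/196
merge 83/196 + 113/196 → 1
L = 4/49 + 33/196 + 65/196 + 83/196 + 113/196 + 1 = 253/98 ≈ 2.582 bits/symbol.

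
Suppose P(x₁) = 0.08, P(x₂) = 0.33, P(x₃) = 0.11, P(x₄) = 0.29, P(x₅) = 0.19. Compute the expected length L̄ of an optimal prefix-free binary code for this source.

2.19 bits/symbol

Repeatedly combine the two least-probable nodes; the expected code length is the sum of the merged weights.
merge 2/25 + 11/100 → 19/100
merge 19/100 + 19/100 → 19/50
merge 29/100 + 33/100 → 31/50
merge 19/50 + 31/50 → 1
L = 19/100 + 19/50 + 31/50 + 1 = 219/100 = 2.19 bits/symbol.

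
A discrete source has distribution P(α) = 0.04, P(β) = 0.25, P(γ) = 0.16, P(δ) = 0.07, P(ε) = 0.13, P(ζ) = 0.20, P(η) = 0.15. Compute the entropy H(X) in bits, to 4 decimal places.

2.6349 bits

H = −Σ pᵢ log₂ pᵢ.
−0.04·log₂(0.04) = 0.1858
−0.25·log₂(0.25) = 0.5000
−0.16·log₂(0.16) = 0.4230
−0.07·log₂(0.07) = 0.2686
−0.13·log₂(0.13) = 0.3826
−0.20·log₂(0.20) = 0.4644
−0.15·log₂(0.15) = 0.4105
Sum ≈ 2.6349 → 2.6349 bits.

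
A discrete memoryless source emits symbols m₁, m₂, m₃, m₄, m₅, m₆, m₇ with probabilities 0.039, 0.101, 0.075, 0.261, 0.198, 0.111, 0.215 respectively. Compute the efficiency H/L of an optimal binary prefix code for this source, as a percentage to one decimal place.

98.3%

Entropy H = −Σ p log₂ p ≈ 2.5941 bits.
Huffman merges: 39/1000+3/40→57/500; 101/1000+111/1000→53/250; 57/500+99/500→39/125; 53/250+43/200→427/1000; 261/1000+39/125→573/1000; 427/1000+573/1000→1. L = 1319/500 ≈ 2.6380.
Efficiency = H/L = 2.5941/2.6380 = 98.3%.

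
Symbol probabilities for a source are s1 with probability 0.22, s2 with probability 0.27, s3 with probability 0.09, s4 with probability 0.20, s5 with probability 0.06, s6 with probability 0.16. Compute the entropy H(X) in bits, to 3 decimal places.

2.434 bits

H = −Σ pᵢ log₂ pᵢ.
−0.22·log₂(0.22) = 0.4806
−0.27·log₂(0.27) = 0.5100
−0.09·log₂(0.09) = 0.3127
−0.20·log₂(0.20) = 0.4644
−0.06·log₂(0.06) = 0.2435
−0.16·log₂(0.16) = 0.4230
Sum ≈ 2.4342 → 2.434 bits.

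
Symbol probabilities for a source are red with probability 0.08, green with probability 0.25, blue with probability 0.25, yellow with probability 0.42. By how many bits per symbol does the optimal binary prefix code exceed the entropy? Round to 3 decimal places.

Entropy H = −Σ p log₂ p ≈ 1.8172 bits.
Huffman merges: 2/25+1/4→33/100; 1/4+33/100→29/50; 21/50+29/50→1. L = 191/100 ≈ 1.9100.
L − H = 1.9100 − 1.8172 = 0.093 bits.

0.093 bits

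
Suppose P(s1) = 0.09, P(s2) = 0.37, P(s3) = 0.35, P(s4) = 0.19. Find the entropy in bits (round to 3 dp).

H = −Σ pᵢ log₂ pᵢ.
−0.09·log₂(0.09) = 0.3127
−0.37·log₂(0.37) = 0.5307
−0.35·log₂(0.35) = 0.5301
−0.19·log₂(0.19) = 0.4552
Sum ≈ 1.8287 → 1.829 bits.

1.829 bits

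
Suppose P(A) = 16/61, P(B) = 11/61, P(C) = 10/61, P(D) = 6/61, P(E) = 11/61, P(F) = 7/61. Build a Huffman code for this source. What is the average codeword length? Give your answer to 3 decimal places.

2.557 bits/symbol

Repeatedly combine the two least-probable nodes; the expected code length is the sum of the merged weights.
merge 6/61 + 7/61 → 13/61
merge 10/61 + 11/61 → 21/61
merge 11/61 + 13/61 → 24/61
merge 16/61 + 21/61 → 37/61
merge 24/61 + 37/61 → 1
L = 13/61 + 21/61 + 24/61 + 37/61 + 1 = 156/61 ≈ 2.557 bits/symbol.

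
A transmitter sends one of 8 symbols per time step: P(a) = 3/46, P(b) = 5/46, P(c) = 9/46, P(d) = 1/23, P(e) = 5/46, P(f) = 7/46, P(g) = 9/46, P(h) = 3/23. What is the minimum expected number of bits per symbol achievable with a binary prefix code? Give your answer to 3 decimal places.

2.913 bits/symbol

Repeatedly combine the two least-probable nodes; the expected code length is the sum of the merged weights.
merge 1/23 + 3/46 → 5/46
merge 5/46 + 5/46 → 5/23
merge 5/46 + 3/23 → 11/46
merge 7/46 + 9/46 → 8/23
merge 9/46 + 5/23 → 19/46
merge 11/46 + 8/23 → 27/46
merge 19/46 + 27/46 → 1
L = 5/46 + 5/23 + 11/46 + 8/23 + 19/46 + 27/46 + 1 = 67/23 ≈ 2.913 bits/symbol.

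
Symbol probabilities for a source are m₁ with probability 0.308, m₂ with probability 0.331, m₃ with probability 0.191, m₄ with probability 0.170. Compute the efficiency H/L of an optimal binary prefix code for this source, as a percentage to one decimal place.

Entropy H = −Σ p log₂ p ≈ 1.9420 bits.
Huffman merges: 17/100+191/1000→361/1000; 77/250+331/1000→639/1000; 361/1000+639/1000→1. L = 2 ≈ 2.0000.
Efficiency = H/L = 1.9420/2.0000 = 97.1%.

97.1%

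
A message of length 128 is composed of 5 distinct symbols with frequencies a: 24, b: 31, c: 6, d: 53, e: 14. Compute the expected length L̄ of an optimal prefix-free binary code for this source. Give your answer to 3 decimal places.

2.086 bits/symbol

Probabilities are the counts divided by 128.
Repeatedly combine the two least-probable nodes; the expected code length is the sum of the merged weights.
merge 3/64 + 7/64 → 5/32
merge 5/32 + 3/16 → 11/32
merge 31/128 + 11/32 → 75/128
merge 53/128 + 75/128 → 1
L = 5/32 + 11/32 + 75/128 + 1 = 267/128 ≈ 2.086 bits/symbol.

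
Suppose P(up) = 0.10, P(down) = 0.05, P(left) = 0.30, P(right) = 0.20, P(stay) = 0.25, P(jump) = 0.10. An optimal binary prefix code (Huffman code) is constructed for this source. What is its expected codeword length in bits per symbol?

Repeatedly combine the two least-probable nodes; the expected code length is the sum of the merged weights.
merge 1/20 + 1/10 → 3/20
merge 1/10 + 3/20 → 1/4
merge 1/5 + 1/4 → 9/20
merge 1/4 + 3/10 → 11/20
merge 9/20 + 11/20 → 1
L = 3/20 + 1/4 + 9/20 + 11/20 + 1 = 12/5 = 2.4 bits/symbol.

2.4 bits/symbol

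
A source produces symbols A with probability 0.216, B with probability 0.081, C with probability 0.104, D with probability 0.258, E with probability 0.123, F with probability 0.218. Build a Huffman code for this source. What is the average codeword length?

Repeatedly combine the two least-probable nodes; the expected code length is the sum of the merged weights.
merge 81/1000 + 13/125 → 37/200
merge 123/1000 + 37/200 → 77/250
merge 27/125 + 109/500 → 217/500
merge 129/500 + 77/250 → 283/500
merge 217/500 + 283/500 → 1
L = 37/200 + 77/250 + 217/500 + 283/500 + 1 = 2493/1000 = 2.493 bits/symbol.

2.493 bits/symbol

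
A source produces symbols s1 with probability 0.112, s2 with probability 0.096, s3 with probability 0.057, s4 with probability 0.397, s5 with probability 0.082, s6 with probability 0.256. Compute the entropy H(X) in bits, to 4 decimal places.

2.2421 bits

H = −Σ pᵢ log₂ pᵢ.
−0.112·log₂(0.112) = 0.3537
−0.096·log₂(0.096) = 0.3246
−0.057·log₂(0.057) = 0.2356
−0.397·log₂(0.397) = 0.5291
−0.082·log₂(0.082) = 0.2959
−0.256·log₂(0.256) = 0.5032
Sum ≈ 2.2421 → 2.2421 bits.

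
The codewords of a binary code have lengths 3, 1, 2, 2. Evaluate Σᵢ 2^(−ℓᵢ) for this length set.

1.125

With common denominator 2^3 = 8: Σ 2^(−ℓᵢ) = 1/8 + 4/8 + 2/8 + 2/8 = 9/8 = 1.125.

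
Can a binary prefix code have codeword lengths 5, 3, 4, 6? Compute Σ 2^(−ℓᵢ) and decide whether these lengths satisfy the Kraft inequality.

With common denominator 2^6 = 64: Σ 2^(−ℓᵢ) = 2/64 + 8/64 + 4/64 + 1/64 = 15/64 = 0.234375.
Kraft's inequality requires Σ ≤ 1; here Σ = 0.234375 ≤ 1, so such a prefix code exists.

0.234375; yes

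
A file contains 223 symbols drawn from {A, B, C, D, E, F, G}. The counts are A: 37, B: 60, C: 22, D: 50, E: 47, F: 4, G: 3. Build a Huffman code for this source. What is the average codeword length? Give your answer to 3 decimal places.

2.457 bits/symbol

Probabilities are the counts divided by 223.
Repeatedly combine the two least-probable nodes; the expected code length is the sum of the merged weights.
merge 3/223 + 4/223 → 7/223
merge 7/223 + 22/223 → 29/223
merge 29/223 + 37/223 → 66/223
merge 47/223 + 50/223 → 97/223
merge 60/223 + 66/223 → 126/223
merge 97/223 + 126/223 → 1
L = 7/223 + 29/223 + 66/223 + 97/223 + 126/223 + 1 = 548/223 ≈ 2.457 bits/symbol.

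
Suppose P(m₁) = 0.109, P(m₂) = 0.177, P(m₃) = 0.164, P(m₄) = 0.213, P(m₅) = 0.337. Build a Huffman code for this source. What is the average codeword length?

2.273 bits/symbol

Repeatedly combine the two least-probable nodes; the expected code length is the sum of the merged weights.
merge 109/1000 + 41/250 → 273/1000
merge 177/1000 + 213/1000 → 39/100
merge 273/1000 + 337/1000 → 61/100
merge 39/100 + 61/100 → 1
L = 273/1000 + 39/100 + 61/100 + 1 = 2273/1000 = 2.273 bits/symbol.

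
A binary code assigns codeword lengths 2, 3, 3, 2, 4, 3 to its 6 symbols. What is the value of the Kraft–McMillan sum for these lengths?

With common denominator 2^4 = 16: Σ 2^(−ℓᵢ) = 4/16 + 2/16 + 2/16 + 4/16 + 1/16 + 2/16 = 15/16 = 0.9375.

0.9375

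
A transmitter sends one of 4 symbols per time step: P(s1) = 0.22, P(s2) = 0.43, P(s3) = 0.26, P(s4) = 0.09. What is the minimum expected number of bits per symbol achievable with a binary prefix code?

1.88 bits/symbol

Repeatedly combine the two least-probable nodes; the expected code length is the sum of the merged weights.
merge 9/100 + 11/50 → 31/100
merge 13/50 + 31/100 → 57/100
merge 43/100 + 57/100 → 1
L = 31/100 + 57/100 + 1 = 47/25 = 1.88 bits/symbol.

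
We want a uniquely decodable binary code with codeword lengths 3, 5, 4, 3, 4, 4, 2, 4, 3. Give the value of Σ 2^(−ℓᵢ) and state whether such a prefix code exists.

0.90625; yes

With common denominator 2^5 = 32: Σ 2^(−ℓᵢ) = 4/32 + 1/32 + 2/32 + 4/32 + 2/32 + 2/32 + 8/32 + 2/32 + 4/32 = 29/32 = 0.90625.
Kraft's inequality requires Σ ≤ 1; here Σ = 0.90625 ≤ 1, so such a prefix code exists.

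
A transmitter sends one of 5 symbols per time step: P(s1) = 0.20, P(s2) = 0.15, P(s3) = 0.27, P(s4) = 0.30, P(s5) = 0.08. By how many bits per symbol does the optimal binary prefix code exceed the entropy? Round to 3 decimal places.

0.032 bits

Entropy H = −Σ p log₂ p ≈ 2.1976 bits.
Huffman merges: 2/25+3/20→23/100; 1/5+23/100→43/100; 27/100+3/10→57/100; 43/100+57/100→1. L = 223/100 ≈ 2.2300.
L − H = 2.2300 − 2.1976 = 0.032 bits.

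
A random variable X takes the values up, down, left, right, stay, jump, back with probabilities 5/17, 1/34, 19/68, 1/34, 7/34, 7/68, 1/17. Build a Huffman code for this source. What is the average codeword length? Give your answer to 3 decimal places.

Repeatedly combine the two least-probable nodes; the expected code length is the sum of the merged weights.
merge 1/34 + 1/34 → 1/17
merge 1/17 + 1/17 → 2/17
merge 7/68 + 2/17 → 15/68
merge 7/34 + 15/68 → 29/68
merge 19/68 + 5/17 → 39/68
merge 29/68 + 39/68 → 1
L = 1/17 + 2/17 + 15/68 + 29/68 + 39/68 + 1 = 163/68 ≈ 2.397 bits/symbol.

2.397 bits/symbol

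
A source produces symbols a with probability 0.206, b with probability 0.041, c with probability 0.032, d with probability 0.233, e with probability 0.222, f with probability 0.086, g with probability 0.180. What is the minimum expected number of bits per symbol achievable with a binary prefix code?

Repeatedly combine the two least-probable nodes; the expected code length is the sum of the merged weights.
merge 4/125 + 41/1000 → 73/1000
merge 73/1000 + 43/500 → 159/1000
merge 159/1000 + 9/50 → 339/1000
merge 103/500 + 111/500 → 107/250
merge 233/1000 + 339/1000 → 143/250
merge 107/250 + 143/250 → 1
L = 73/1000 + 159/1000 + 339/1000 + 107/250 + 143/250 + 1 = 2571/1000 = 2.571 bits/symbol.

2.571 bits/symbol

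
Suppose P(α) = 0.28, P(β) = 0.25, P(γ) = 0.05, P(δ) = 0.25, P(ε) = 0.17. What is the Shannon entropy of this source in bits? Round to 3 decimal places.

2.165 bits

H = −Σ pᵢ log₂ pᵢ.
−0.28·log₂(0.28) = 0.5142
−0.25·log₂(0.25) = 0.5000
−0.05·log₂(0.05) = 0.2161
−0.25·log₂(0.25) = 0.5000
−0.17·log₂(0.17) = 0.4346
Sum ≈ 2.1649 → 2.165 bits.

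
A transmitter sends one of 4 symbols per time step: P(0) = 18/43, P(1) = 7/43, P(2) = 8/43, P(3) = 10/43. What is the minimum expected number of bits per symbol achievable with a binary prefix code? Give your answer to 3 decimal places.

Repeatedly combine the two least-probable nodes; the expected code length is the sum of the merged weights.
merge 7/43 + 8/43 → 15/43
merge 10/43 + 15/43 → 25/43
merge 18/43 + 25/43 → 1
L = 15/43 + 25/43 + 1 = 83/43 ≈ 1.930 bits/symbol.

1.930 bits/symbol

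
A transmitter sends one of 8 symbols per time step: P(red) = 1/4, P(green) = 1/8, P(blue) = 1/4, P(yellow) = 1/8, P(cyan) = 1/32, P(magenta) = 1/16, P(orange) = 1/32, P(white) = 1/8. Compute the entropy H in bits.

Each probability is a power of 1/2, so log₂(1/p) is an integer.
H = Σ p·log₂(1/p) = 1/4·2 + 1/8·3 + 1/4·2 + 1/8·3 + 1/32·5 + 1/16·4 + 1/32·5 + 1/8·3 = 2.6875 bits.

2.6875 bits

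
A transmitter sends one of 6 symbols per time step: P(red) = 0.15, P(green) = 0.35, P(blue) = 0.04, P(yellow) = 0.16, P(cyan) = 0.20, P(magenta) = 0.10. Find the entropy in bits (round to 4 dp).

H = −Σ pᵢ log₂ pᵢ.
−0.15·log₂(0.15) = 0.4105
−0.35·log₂(0.35) = 0.5301
−0.04·log₂(0.04) = 0.1858
−0.16·log₂(0.16) = 0.4230
−0.20·log₂(0.20) = 0.4644
−0.10·log₂(0.10) = 0.3322
Sum ≈ 2.3460 → 2.3460 bits.

2.3460 bits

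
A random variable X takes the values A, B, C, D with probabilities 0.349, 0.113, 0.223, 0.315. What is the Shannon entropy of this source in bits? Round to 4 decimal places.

H = −Σ pᵢ log₂ pᵢ.
−0.349·log₂(0.349) = 0.5300
−0.113·log₂(0.113) = 0.3555
−0.223·log₂(0.223) = 0.4828
−0.315·log₂(0.315) = 0.5250
Sum ≈ 1.8932 → 1.8932 bits.

1.8932 bits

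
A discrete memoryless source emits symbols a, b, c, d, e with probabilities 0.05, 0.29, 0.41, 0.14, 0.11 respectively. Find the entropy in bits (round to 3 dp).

H = −Σ pᵢ log₂ pᵢ.
−0.05·log₂(0.05) = 0.2161
−0.29·log₂(0.29) = 0.5179
−0.41·log₂(0.41) = 0.5274
−0.14·log₂(0.14) = 0.3971
−0.11·log₂(0.11) = 0.3503
Sum ≈ 2.0088 → 2.009 bits.

2.009 bits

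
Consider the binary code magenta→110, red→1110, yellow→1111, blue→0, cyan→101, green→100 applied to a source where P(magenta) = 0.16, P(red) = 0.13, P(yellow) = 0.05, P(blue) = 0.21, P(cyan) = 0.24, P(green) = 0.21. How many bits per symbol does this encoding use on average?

2.76 bits/symbol

L̄ = Σ pᵢ·ℓᵢ = 0.16·3 + 0.13·4 + 0.05·4 + 0.21·1 + 0.24·3 + 0.21·3 = 2.76 bits/symbol.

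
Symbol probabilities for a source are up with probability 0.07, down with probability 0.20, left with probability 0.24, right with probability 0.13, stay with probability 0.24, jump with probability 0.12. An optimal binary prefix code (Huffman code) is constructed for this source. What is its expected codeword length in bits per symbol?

Repeatedly combine the two least-probable nodes; the expected code length is the sum of the merged weights.
merge 7/100 + 3/25 → 19/100
merge 13/100 + 19/100 → 8/25
merge 1/5 + 6/25 → 11/25
merge 6/25 + 8/25 → 14/25
merge 11/25 + 14/25 → 1
L = 19/100 + 8/25 + 11/25 + 14/25 + 1 = 251/100 = 2.51 bits/symbol.

2.51 bits/symbol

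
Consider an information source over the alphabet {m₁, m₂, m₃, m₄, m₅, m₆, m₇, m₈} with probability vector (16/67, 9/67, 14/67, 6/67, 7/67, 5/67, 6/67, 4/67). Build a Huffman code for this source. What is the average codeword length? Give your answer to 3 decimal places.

Repeatedly combine the two least-probable nodes; the expected code length is the sum of the merged weights.
merge 4/67 + 5/67 → 9/67
merge 6/67 + 6/67 → 12/67
merge 7/67 + 9/67 → 16/67
merge 9/67 + 12/67 → 21/67
merge 14/67 + 16/67 → 30/67
merge 16/67 + 21/67 → 37/67
merge 30/67 + 37/67 → 1
L = 9/67 + 12/67 + 16/67 + 21/67 + 30/67 + 37/67 + 1 = 192/67 ≈ 2.866 bits/symbol.

2.866 bits/symbol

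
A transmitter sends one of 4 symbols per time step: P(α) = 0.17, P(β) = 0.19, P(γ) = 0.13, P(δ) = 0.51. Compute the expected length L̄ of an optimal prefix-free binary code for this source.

Repeatedly combine the two least-probable nodes; the expected code length is the sum of the merged weights.
merge 13/100 + 17/100 → 3/10
merge 19/100 + 3/10 → 49/100
merge 49/100 + 51/100 → 1
L = 3/10 + 49/100 + 1 = 179/100 = 1.79 bits/symbol.

1.79 bits/symbol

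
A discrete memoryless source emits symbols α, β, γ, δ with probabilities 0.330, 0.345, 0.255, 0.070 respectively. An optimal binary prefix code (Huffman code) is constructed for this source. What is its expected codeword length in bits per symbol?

1.98 bits/symbol

Repeatedly combine the two least-probable nodes; the expected code length is the sum of the merged weights.
merge 7/100 + 51/200 → 13/40
merge 13/40 + 33/100 → 131/200
merge 69/200 + 131/200 → 1
L = 13/40 + 131/200 + 1 = 99/50 = 1.98 bits/symbol.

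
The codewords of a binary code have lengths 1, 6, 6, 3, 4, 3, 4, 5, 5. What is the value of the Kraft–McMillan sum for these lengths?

With common denominator 2^6 = 64: Σ 2^(−ℓᵢ) = 32/64 + 1/64 + 1/64 + 8/64 + 4/64 + 8/64 + 4/64 + 2/64 + 2/64 = 62/64 = 0.96875.

0.96875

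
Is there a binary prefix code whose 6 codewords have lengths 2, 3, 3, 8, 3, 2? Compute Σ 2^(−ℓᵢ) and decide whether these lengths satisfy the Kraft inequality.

0.87890625; yes

With common denominator 2^8 = 256: Σ 2^(−ℓᵢ) = 64/256 + 32/256 + 32/256 + 1/256 + 32/256 + 64/256 = 225/256 = 0.87890625.
Kraft's inequality requires Σ ≤ 1; here Σ = 0.87890625 ≤ 1, so such a prefix code exists.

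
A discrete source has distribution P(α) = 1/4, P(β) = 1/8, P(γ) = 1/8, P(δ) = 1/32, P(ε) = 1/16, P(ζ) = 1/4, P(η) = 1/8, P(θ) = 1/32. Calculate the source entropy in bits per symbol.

2.6875 bits

Each probability is a power of 1/2, so log₂(1/p) is an integer.
H = Σ p·log₂(1/p) = 1/4·2 + 1/8·3 + 1/8·3 + 1/32·5 + 1/16·4 + 1/4·2 + 1/8·3 + 1/32·5 = 2.6875 bits.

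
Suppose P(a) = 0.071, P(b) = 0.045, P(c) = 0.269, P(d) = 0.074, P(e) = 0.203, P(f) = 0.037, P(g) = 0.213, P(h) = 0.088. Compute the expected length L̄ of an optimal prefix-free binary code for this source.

Repeatedly combine the two least-probable nodes; the expected code length is the sum of the merged weights.
merge 37/1000 + 9/200 → 41/500
merge 71/1000 + 37/500 → 29/200
merge 41/500 + 11/125 → 17/100
merge 29/200 + 17/100 → 63/200
merge 203/1000 + 213/1000 → 52/125
merge 269/1000 + 63/200 → 73/125
merge 52/125 + 73/125 → 1
L = 41/500 + 29/200 + 17/100 + 63/200 + 52/125 + 73/125 + 1 = 339/125 = 2.712 bits/symbol.

2.712 bits/symbol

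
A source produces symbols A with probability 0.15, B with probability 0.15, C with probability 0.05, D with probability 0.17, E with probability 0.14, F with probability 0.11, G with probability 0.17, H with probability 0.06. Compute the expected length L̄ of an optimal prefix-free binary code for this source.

2.94 bits/symbol

Repeatedly combine the two least-probable nodes; the expected code length is the sum of the merged weights.
merge 1/20 + 3/50 → 11/100
merge 11/100 + 11/100 → 11/50
merge 7/50 + 3/20 → 29/100
merge 3/20 + 17/100 → 8/25
merge 17/100 + 11/50 → 39/100
merge 29/100 + 8/25 → 61/100
merge 39/100 + 61/100 → 1
L = 11/100 + 11/50 + 29/100 + 8/25 + 39/100 + 61/100 + 1 = 147/50 = 2.94 bits/symbol.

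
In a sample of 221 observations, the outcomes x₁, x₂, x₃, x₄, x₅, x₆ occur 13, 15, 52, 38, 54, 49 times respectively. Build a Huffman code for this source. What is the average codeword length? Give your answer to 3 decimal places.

Probabilities are the counts divided by 221.
Repeatedly combine the two least-probable nodes; the expected code length is the sum of the merged weights.
merge 1/17 + 15/221 → 28/221
merge 28/221 + 38/221 → 66/221
merge 49/221 + 4/17 → 101/221
merge 54/221 + 66/221 → 120/221
merge 101/221 + 120/221 → 1
L = 28/221 + 66/221 + 101/221 + 120/221 + 1 = 536/221 ≈ 2.425 bits/symbol.

2.425 bits/symbol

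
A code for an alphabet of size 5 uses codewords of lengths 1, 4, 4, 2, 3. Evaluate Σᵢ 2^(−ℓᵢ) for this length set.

1

With common denominator 2^4 = 16: Σ 2^(−ℓᵢ) = 8/16 + 1/16 + 1/16 + 4/16 + 2/16 = 16/16 = 1.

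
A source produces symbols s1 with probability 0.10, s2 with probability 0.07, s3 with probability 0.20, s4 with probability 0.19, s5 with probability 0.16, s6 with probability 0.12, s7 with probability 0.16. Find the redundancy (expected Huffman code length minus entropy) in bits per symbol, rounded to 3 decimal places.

0.047 bits

Entropy H = −Σ p log₂ p ≈ 2.7335 bits.
Huffman merges: 7/100+1/10→17/100; 3/25+4/25→7/25; 4/25+17/100→33/100; 19/100+1/5→39/100; 7/25+33/100→61/100; 39/100+61/100→1. L = 139/50 ≈ 2.7800.
L − H = 2.7800 − 2.7335 = 0.047 bits.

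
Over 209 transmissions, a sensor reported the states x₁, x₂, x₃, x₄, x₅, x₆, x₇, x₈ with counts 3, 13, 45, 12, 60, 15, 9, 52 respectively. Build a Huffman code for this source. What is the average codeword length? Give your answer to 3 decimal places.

2.555 bits/symbol

Probabilities are the counts divided by 209.
Repeatedly combine the two least-probable nodes; the expected code length is the sum of the merged weights.
merge 3/209 + 9/209 → 12/209
merge 12/209 + 12/209 → 24/209
merge 13/209 + 15/209 → 28/209
merge 24/209 + 28/209 → 52/209
merge 45/209 + 52/209 → 97/209
merge 52/209 + 60/209 → 112/209
merge 97/209 + 112/209 → 1
L = 12/209 + 24/209 + 28/209 + 52/209 + 97/209 + 112/209 + 1 = 534/209 ≈ 2.555 bits/symbol.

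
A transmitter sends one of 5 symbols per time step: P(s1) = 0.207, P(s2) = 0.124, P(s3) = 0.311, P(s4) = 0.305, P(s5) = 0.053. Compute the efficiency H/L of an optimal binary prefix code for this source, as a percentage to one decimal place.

Entropy H = −Σ p log₂ p ≈ 2.1149 bits.
Huffman merges: 53/1000+31/250→177/1000; 177/1000+207/1000→48/125; 61/200+311/1000→77/125; 48/125+77/125→1. L = 2177/1000 ≈ 2.1770.
Efficiency = H/L = 2.1149/2.1770 = 97.1%.

97.1%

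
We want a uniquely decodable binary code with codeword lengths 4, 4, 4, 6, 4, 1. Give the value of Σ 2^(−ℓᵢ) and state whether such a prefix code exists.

With common denominator 2^6 = 64: Σ 2^(−ℓᵢ) = 4/64 + 4/64 + 4/64 + 1/64 + 4/64 + 32/64 = 49/64 = 0.765625.
Kraft's inequality requires Σ ≤ 1; here Σ = 0.765625 ≤ 1, so such a prefix code exists.

0.765625; yes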